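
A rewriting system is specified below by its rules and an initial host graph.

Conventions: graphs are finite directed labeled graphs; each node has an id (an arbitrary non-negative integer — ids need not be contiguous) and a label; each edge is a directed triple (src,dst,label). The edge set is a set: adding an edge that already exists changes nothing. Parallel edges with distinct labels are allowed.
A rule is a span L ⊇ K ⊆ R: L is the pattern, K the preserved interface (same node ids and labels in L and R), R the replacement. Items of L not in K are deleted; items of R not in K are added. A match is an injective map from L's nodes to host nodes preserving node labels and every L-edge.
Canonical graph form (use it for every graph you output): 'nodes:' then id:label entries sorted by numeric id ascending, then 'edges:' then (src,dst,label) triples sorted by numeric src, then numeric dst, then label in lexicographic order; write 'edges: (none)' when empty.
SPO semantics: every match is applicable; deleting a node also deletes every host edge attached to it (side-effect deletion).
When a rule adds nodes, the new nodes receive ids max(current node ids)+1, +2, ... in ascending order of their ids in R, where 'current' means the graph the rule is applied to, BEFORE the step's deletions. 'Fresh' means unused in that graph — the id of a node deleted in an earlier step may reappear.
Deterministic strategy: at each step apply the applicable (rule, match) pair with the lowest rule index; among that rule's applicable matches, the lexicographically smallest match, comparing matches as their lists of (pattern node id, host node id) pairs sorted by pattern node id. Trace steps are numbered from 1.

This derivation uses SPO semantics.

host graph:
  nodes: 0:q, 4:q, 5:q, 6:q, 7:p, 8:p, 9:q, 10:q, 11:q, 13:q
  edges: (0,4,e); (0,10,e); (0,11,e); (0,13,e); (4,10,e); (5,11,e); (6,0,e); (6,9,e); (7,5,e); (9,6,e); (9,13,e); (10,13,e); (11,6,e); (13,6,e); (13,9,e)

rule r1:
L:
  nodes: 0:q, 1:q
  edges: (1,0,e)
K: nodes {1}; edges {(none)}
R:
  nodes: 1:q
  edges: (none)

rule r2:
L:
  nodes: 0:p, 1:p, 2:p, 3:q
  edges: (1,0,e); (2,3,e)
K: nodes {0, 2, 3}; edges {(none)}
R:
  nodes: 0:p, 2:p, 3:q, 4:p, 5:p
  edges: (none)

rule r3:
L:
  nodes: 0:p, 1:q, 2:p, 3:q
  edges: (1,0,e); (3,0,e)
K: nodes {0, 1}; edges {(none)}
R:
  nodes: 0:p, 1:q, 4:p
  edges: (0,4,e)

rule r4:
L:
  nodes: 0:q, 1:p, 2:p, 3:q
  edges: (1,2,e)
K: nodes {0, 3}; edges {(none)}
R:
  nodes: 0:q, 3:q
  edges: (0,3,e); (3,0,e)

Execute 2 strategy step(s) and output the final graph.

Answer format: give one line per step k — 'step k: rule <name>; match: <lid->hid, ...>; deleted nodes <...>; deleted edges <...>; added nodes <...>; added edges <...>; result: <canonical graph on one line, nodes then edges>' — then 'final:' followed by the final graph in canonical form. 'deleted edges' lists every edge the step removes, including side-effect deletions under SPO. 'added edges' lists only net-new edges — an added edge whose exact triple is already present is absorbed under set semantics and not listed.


step 1: rule r1; match: 0->0, 1->6; deleted nodes 0; deleted edges (0,4,e); (0,10,e); (0,11,e); (0,13,e); (6,0,e); added nodes (none); added edges (none); result: nodes: 4:q, 5:q, 6:q, 7:p, 8:p, 9:q, 10:q, 11:q, 13:q edges: (4,10,e); (5,11,e); (6,9,e); (7,5,e); (9,6,e); (9,13,e); (10,13,e); (11,6,e); (13,6,e); (13,9,e)
step 2: rule r1; match: 0->6, 1->9; deleted nodes 6; deleted edges (6,9,e); (9,6,e); (11,6,e); (13,6,e); added nodes (none); added edges (none); result: nodes: 4:q, 5:q, 7:p, 8:p, 9:q, 10:q, 11:q, 13:q edges: (4,10,e); (5,11,e); (7,5,e); (9,13,e); (10,13,e); (13,9,e)
final:
nodes: 4:q, 5:q, 7:p, 8:p, 9:q, 10:q, 11:q, 13:q
edges: (4,10,e); (5,11,e); (7,5,e); (9,13,e); (10,13,e); (13,9,e)


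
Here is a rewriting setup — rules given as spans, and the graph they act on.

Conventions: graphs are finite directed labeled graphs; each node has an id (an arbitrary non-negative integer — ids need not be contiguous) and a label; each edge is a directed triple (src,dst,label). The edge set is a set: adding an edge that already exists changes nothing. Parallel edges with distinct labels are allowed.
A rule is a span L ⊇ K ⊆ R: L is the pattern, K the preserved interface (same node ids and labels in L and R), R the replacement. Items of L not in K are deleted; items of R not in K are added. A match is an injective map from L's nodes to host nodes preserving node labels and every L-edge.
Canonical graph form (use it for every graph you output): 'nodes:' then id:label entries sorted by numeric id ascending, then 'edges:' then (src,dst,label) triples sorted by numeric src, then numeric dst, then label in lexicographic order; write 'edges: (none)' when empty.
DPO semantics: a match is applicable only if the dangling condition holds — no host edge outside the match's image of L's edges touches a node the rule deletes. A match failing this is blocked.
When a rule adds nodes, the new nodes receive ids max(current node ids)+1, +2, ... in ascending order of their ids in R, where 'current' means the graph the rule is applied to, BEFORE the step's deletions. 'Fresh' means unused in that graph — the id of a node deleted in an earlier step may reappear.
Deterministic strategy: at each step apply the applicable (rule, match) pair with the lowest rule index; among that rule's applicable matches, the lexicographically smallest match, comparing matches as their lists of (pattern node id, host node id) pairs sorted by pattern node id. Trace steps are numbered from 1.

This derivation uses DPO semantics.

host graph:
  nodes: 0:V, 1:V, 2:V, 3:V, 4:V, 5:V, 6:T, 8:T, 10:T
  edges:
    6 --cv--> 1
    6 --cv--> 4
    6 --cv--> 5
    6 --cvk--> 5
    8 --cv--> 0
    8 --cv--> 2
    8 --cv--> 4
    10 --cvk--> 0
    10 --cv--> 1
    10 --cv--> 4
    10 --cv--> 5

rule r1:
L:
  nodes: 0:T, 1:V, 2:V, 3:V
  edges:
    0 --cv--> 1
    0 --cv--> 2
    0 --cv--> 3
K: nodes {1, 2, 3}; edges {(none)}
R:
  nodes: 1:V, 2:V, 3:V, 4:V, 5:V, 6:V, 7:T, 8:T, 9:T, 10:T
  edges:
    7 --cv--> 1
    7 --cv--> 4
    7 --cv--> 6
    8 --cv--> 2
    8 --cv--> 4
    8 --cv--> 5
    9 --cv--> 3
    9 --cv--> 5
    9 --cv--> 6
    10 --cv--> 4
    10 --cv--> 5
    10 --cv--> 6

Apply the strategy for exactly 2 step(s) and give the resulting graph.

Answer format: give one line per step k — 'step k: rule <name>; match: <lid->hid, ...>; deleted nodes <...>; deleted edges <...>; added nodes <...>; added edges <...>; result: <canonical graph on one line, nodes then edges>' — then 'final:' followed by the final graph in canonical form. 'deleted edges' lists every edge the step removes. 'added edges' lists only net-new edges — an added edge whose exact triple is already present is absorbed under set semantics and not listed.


step 1: rule r1; match: 0->8, 1->0, 2->2, 3->4; deleted nodes 8; deleted edges (8,0,cv); (8,2,cv); (8,4,cv); added nodes 11, 12, 13, 14, 15, 16, 17; added edges (14,0,cv); (14,11,cv); (14,13,cv); (15,2,cv); (15,11,cv); (15,12,cv); (16,4,cv); (16,12,cv); (16,13,cv); (17,11,cv); (17,12,cv); (17,13,cv); result: nodes: 0:V, 1:V, 2:V, 3:V, 4:V, 5:V, 6:T, 10:T, 11:V, 12:V, 13:V, 14:T, 15:T, 16:T, 17:T edges: (6,1,cv); (6,4,cv); (6,5,cv); (6,5,cvk); (10,0,cvk); (10,1,cv); (10,4,cv); (10,5,cv); (14,0,cv); (14,11,cv); (14,13,cv); (15,2,cv); (15,11,cv); (15,12,cv); (16,4,cv); (16,12,cv); (16,13,cv); (17,11,cv); (17,12,cv); (17,13,cv)
step 2: rule r1; match: 0->14, 1->0, 2->11, 3->13; deleted nodes 14; deleted edges (14,0,cv); (14,11,cv); (14,13,cv); added nodes 18, 19, 20, 21, 22, 23, 24; added edges (21,0,cv); (21,18,cv); (21,20,cv); (22,11,cv); (22,18,cv); (22,19,cv); (23,13,cv); (23,19,cv); (23,20,cv); (24,18,cv); (24,19,cv); (24,20,cv); result: nodes: 0:V, 1:V, 2:V, 3:V, 4:V, 5:V, 6:T, 10:T, 11:V, 12:V, 13:V, 15:T, 16:T, 17:T, 18:V, 19:V, 20:V, 21:T, 22:T, 23:T, 24:T edges: (6,1,cv); (6,4,cv); (6,5,cv); (6,5,cvk); (10,0,cvk); (10,1,cv); (10,4,cv); (10,5,cv); (15,2,cv); (15,11,cv); (15,12,cv); (16,4,cv); (16,12,cv); (16,13,cv); (17,11,cv); (17,12,cv); (17,13,cv); (21,0,cv); (21,18,cv); (21,20,cv); (22,11,cv); (22,18,cv); (22,19,cv); (23,13,cv); (23,19,cv); (23,20,cv); (24,18,cv); (24,19,cv); (24,20,cv)
final:
nodes: 0:V, 1:V, 2:V, 3:V, 4:V, 5:V, 6:T, 10:T, 11:V, 12:V, 13:V, 15:T, 16:T, 17:T, 18:V, 19:V, 20:V, 21:T, 22:T, 23:T, 24:T
edges: (6,1,cv); (6,4,cv); (6,5,cv); (6,5,cvk); (10,0,cvk); (10,1,cv); (10,4,cv); (10,5,cv); (15,2,cv); (15,11,cv); (15,12,cv); (16,4,cv); (16,12,cv); (16,13,cv); (17,11,cv); (17,12,cv); (17,13,cv); (21,0,cv); (21,18,cv); (21,20,cv); (22,11,cv); (22,18,cv); (22,19,cv); (23,13,cv); (23,19,cv); (23,20,cv); (24,18,cv); (24,19,cv); (24,20,cv)


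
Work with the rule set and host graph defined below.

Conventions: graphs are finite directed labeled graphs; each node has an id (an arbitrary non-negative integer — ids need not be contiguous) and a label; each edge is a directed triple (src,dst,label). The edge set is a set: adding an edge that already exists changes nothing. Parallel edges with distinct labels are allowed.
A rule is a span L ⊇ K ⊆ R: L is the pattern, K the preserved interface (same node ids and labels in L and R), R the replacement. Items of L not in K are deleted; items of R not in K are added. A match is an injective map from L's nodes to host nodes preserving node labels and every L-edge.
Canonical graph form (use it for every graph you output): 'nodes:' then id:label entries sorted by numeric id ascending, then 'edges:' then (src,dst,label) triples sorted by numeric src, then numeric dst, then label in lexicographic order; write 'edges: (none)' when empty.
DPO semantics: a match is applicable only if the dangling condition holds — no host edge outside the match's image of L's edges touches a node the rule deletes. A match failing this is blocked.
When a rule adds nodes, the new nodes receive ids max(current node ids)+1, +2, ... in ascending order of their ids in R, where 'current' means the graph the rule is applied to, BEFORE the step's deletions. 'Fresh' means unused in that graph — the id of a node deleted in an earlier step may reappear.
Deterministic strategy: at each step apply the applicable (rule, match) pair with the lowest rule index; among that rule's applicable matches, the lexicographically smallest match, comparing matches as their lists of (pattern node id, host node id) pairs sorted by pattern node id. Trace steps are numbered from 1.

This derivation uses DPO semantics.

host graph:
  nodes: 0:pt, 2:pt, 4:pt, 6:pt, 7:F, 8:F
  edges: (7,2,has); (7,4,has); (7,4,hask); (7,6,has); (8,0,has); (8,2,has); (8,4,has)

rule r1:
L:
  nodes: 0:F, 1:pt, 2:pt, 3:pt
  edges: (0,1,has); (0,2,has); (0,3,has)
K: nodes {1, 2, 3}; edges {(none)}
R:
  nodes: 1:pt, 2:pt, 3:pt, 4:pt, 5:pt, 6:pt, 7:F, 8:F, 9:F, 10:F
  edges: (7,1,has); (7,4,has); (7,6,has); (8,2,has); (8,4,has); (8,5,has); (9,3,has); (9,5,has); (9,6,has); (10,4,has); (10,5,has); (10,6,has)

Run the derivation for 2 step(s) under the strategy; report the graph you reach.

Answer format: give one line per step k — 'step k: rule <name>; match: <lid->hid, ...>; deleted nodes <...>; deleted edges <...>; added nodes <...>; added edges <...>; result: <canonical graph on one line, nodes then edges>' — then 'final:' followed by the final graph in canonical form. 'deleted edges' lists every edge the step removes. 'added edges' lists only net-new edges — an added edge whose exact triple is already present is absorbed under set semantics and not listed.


step 1: rule r1; match: 0->8, 1->0, 2->2, 3->4; deleted nodes 8; deleted edges (8,0,has); (8,2,has); (8,4,has); added nodes 9, 10, 11, 12, 13, 14, 15; added edges (12,0,has); (12,9,has); (12,11,has); (13,2,has); (13,9,has); (13,10,has); (14,4,has); (14,10,has); (14,11,has); (15,9,has); (15,10,has); (15,11,has); result: nodes: 0:pt, 2:pt, 4:pt, 6:pt, 7:F, 9:pt, 10:pt, 11:pt, 12:F, 13:F, 14:F, 15:F edges: (7,2,has); (7,4,has); (7,4,hask); (7,6,has); (12,0,has); (12,9,has); (12,11,has); (13,2,has); (13,9,has); (13,10,has); (14,4,has); (14,10,has); (14,11,has); (15,9,has); (15,10,has); (15,11,has)
step 2: rule r1; match: 0->12, 1->0, 2->9, 3->11; deleted nodes 12; deleted edges (12,0,has); (12,9,has); (12,11,has); added nodes 16, 17, 18, 19, 20, 21, 22; added edges (19,0,has); (19,16,has); (19,18,has); (20,9,has); (20,16,has); (20,17,has); (21,11,has); (21,17,has); (21,18,has); (22,16,has); (22,17,has); (22,18,has); result: nodes: 0:pt, 2:pt, 4:pt, 6:pt, 7:F, 9:pt, 10:pt, 11:pt, 13:F, 14:F, 15:F, 16:pt, 17:pt, 18:pt, 19:F, 20:F, 21:F, 22:F edges: (7,2,has); (7,4,has); (7,4,hask); (7,6,has); (13,2,has); (13,9,has); (13,10,has); (14,4,has); (14,10,has); (14,11,has); (15,9,has); (15,10,has); (15,11,has); (19,0,has); (19,16,has); (19,18,has); (20,9,has); (20,16,has); (20,17,has); (21,11,has); (21,17,has); (21,18,has); (22,16,has); (22,17,has); (22,18,has)
final:
nodes: 0:pt, 2:pt, 4:pt, 6:pt, 7:F, 9:pt, 10:pt, 11:pt, 13:F, 14:F, 15:F, 16:pt, 17:pt, 18:pt, 19:F, 20:F, 21:F, 22:F
edges: (7,2,has); (7,4,has); (7,4,hask); (7,6,has); (13,2,has); (13,9,has); (13,10,has); (14,4,has); (14,10,has); (14,11,has); (15,9,has); (15,10,has); (15,11,has); (19,0,has); (19,16,has); (19,18,has); (20,9,has); (20,16,has); (20,17,has); (21,11,has); (21,17,has); (21,18,has); (22,16,has); (22,17,has); (22,18,has)


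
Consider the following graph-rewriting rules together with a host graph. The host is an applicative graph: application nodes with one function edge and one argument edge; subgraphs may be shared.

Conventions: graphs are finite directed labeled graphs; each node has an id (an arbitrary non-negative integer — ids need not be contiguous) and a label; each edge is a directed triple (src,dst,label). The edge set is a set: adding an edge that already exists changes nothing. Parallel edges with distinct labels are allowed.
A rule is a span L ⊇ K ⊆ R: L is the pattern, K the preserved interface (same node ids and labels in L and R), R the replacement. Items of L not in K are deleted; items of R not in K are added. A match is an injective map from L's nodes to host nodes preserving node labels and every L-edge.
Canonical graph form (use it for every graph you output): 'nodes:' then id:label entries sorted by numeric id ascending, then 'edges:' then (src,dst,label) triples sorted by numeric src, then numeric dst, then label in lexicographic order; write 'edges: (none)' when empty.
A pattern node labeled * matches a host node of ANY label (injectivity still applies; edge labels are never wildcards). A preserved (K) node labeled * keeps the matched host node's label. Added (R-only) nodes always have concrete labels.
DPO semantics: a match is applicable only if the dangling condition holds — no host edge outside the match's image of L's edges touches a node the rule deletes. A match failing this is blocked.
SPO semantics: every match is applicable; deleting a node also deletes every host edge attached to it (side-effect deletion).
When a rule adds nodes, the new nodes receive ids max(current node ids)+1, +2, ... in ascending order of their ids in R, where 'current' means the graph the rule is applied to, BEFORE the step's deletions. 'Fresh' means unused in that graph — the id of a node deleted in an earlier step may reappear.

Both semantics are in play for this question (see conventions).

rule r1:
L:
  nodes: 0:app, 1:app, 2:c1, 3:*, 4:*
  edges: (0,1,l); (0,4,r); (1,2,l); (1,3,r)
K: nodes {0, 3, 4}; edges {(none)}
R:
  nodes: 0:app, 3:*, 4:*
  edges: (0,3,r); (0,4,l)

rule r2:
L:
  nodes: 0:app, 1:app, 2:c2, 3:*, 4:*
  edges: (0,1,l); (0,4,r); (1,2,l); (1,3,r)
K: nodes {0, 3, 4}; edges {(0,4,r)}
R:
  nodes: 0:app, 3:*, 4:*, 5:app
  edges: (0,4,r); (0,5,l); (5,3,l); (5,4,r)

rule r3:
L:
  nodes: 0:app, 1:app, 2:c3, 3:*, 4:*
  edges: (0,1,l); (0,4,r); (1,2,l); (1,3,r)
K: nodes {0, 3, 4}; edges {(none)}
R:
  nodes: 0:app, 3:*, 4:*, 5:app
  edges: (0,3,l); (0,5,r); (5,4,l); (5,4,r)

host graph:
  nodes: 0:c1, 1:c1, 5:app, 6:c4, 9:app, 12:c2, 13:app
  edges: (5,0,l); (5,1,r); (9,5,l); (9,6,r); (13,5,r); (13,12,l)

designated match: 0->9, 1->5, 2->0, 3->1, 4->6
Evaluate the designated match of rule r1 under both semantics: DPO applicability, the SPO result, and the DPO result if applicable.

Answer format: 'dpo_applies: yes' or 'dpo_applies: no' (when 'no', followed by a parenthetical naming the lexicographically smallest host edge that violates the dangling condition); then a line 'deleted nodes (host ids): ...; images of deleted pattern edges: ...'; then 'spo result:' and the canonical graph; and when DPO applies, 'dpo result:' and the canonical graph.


dpo_applies: no
(the rule deletes node 5, which keeps host edge (13,5,r) outside the match image — the dangling condition fails, DPO blocks; SPO proceeds and side-deletes such edges)
deleted nodes (host ids): 0, 5; images of deleted pattern edges: (5,0,l); (5,1,r); (9,5,l); (9,6,r)
spo result:
nodes: 1:c1, 6:c4, 9:app, 12:c2, 13:app
edges: (9,1,r); (9,6,l); (13,12,l)


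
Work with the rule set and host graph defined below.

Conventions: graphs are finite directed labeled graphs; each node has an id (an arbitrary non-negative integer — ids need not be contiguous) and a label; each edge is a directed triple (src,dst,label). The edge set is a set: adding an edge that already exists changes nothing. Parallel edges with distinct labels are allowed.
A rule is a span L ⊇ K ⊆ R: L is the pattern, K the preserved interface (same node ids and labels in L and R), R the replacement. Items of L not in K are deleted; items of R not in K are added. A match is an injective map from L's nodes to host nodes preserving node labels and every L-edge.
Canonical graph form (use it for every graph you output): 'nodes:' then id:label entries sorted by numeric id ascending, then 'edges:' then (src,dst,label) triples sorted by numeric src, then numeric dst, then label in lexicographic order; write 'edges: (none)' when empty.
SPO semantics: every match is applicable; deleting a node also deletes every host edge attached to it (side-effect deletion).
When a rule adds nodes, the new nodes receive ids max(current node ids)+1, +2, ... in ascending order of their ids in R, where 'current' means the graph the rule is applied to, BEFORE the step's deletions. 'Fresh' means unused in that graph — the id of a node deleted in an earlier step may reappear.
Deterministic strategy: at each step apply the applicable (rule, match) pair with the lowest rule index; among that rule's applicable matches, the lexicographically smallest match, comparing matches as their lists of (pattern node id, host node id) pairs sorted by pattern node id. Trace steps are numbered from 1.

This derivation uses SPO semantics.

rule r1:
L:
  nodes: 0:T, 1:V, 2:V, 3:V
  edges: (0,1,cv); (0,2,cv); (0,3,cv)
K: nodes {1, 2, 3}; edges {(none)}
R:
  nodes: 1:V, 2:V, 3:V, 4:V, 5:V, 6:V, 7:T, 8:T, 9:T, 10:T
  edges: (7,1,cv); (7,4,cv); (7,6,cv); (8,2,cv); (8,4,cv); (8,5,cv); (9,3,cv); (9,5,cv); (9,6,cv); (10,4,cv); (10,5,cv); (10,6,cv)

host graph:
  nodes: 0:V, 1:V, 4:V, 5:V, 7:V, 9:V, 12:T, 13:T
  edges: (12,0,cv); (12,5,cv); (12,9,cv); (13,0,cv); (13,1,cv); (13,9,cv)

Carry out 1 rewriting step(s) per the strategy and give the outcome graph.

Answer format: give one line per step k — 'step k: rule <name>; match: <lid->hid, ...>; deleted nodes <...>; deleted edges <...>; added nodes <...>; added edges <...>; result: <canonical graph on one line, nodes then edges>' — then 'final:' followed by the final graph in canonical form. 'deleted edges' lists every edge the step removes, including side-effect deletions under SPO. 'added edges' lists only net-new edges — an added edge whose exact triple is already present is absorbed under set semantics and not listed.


step 1: rule r1; match: 0->12, 1->0, 2->5, 3->9; deleted nodes 12; deleted edges (12,0,cv); (12,5,cv); (12,9,cv); added nodes 14, 15, 16, 17, 18, 19, 20; added edges (17,0,cv); (17,14,cv); (17,16,cv); (18,5,cv); (18,14,cv); (18,15,cv); (19,9,cv); (19,15,cv); (19,16,cv); (20,14,cv); (20,15,cv); (20,16,cv); result: nodes: 0:V, 1:V, 4:V, 5:V, 7:V, 9:V, 13:T, 14:V, 15:V, 16:V, 17:T, 18:T, 19:T, 20:T edges: (13,0,cv); (13,1,cv); (13,9,cv); (17,0,cv); (17,14,cv); (17,16,cv); (18,5,cv); (18,14,cv); (18,15,cv); (19,9,cv); (19,15,cv); (19,16,cv); (20,14,cv); (20,15,cv); (20,16,cv)
final:
nodes: 0:V, 1:V, 4:V, 5:V, 7:V, 9:V, 13:T, 14:V, 15:V, 16:V, 17:T, 18:T, 19:T, 20:T
edges: (13,0,cv); (13,1,cv); (13,9,cv); (17,0,cv); (17,14,cv); (17,16,cv); (18,5,cv); (18,14,cv); (18,15,cv); (19,9,cv); (19,15,cv); (19,16,cv); (20,14,cv); (20,15,cv); (20,16,cv)


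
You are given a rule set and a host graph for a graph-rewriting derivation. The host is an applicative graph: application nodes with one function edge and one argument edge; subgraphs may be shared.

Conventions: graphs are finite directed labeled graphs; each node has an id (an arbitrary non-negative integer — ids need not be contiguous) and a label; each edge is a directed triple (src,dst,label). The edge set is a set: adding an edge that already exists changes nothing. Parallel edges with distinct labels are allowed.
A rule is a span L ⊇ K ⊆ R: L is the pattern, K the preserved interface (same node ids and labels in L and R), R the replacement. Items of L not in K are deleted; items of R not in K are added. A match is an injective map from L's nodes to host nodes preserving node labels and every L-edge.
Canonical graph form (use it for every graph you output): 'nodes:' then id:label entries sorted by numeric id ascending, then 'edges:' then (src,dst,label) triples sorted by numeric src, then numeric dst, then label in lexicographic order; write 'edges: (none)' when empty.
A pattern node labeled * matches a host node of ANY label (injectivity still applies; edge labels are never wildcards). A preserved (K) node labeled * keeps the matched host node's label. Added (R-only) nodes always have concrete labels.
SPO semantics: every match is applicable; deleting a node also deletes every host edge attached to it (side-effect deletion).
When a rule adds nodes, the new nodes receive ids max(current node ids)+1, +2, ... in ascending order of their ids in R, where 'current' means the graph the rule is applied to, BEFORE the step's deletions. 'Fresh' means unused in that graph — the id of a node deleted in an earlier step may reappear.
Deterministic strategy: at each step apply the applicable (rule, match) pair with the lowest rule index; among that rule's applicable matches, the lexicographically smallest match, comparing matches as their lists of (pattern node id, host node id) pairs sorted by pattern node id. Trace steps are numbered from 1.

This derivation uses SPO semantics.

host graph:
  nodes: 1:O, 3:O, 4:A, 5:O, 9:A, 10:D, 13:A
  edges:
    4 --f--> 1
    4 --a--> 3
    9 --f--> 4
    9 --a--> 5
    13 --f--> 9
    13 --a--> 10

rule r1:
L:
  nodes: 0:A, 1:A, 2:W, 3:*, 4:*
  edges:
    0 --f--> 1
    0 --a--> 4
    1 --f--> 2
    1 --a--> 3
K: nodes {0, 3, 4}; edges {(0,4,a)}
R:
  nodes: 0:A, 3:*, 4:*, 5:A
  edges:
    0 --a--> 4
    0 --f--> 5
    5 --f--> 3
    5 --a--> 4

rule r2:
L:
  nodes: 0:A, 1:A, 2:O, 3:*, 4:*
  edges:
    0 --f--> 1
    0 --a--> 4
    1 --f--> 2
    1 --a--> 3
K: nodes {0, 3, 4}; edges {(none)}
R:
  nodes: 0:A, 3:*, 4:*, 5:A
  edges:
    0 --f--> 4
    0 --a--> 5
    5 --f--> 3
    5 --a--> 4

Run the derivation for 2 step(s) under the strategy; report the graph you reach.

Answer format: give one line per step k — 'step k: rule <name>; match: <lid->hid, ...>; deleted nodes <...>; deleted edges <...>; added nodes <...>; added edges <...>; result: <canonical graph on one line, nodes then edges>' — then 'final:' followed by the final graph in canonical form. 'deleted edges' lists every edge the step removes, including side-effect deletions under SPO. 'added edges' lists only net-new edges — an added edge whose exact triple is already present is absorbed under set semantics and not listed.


step 1: rule r2; match: 0->9, 1->4, 2->1, 3->3, 4->5; deleted nodes 1, 4; deleted edges (4,1,f); (4,3,a); (9,4,f); (9,5,a); added nodes 14; added edges (9,5,f); (9,14,a); (14,3,f); (14,5,a); result: nodes: 3:O, 5:O, 9:A, 10:D, 13:A, 14:A edges: (9,5,f); (9,14,a); (13,9,f); (13,10,a); (14,3,f); (14,5,a)
step 2: rule r2; match: 0->13, 1->9, 2->5, 3->14, 4->10; deleted nodes 5, 9; deleted edges (9,5,f); (9,14,a); (13,9,f); (13,10,a); (14,5,a); added nodes 15; added edges (13,10,f); (13,15,a); (15,10,a); (15,14,f); result: nodes: 3:O, 10:D, 13:A, 14:A, 15:A edges: (13,10,f); (13,15,a); (14,3,f); (15,10,a); (15,14,f)
final:
nodes: 3:O, 10:D, 13:A, 14:A, 15:A
edges: (13,10,f); (13,15,a); (14,3,f); (15,10,a); (15,14,f)


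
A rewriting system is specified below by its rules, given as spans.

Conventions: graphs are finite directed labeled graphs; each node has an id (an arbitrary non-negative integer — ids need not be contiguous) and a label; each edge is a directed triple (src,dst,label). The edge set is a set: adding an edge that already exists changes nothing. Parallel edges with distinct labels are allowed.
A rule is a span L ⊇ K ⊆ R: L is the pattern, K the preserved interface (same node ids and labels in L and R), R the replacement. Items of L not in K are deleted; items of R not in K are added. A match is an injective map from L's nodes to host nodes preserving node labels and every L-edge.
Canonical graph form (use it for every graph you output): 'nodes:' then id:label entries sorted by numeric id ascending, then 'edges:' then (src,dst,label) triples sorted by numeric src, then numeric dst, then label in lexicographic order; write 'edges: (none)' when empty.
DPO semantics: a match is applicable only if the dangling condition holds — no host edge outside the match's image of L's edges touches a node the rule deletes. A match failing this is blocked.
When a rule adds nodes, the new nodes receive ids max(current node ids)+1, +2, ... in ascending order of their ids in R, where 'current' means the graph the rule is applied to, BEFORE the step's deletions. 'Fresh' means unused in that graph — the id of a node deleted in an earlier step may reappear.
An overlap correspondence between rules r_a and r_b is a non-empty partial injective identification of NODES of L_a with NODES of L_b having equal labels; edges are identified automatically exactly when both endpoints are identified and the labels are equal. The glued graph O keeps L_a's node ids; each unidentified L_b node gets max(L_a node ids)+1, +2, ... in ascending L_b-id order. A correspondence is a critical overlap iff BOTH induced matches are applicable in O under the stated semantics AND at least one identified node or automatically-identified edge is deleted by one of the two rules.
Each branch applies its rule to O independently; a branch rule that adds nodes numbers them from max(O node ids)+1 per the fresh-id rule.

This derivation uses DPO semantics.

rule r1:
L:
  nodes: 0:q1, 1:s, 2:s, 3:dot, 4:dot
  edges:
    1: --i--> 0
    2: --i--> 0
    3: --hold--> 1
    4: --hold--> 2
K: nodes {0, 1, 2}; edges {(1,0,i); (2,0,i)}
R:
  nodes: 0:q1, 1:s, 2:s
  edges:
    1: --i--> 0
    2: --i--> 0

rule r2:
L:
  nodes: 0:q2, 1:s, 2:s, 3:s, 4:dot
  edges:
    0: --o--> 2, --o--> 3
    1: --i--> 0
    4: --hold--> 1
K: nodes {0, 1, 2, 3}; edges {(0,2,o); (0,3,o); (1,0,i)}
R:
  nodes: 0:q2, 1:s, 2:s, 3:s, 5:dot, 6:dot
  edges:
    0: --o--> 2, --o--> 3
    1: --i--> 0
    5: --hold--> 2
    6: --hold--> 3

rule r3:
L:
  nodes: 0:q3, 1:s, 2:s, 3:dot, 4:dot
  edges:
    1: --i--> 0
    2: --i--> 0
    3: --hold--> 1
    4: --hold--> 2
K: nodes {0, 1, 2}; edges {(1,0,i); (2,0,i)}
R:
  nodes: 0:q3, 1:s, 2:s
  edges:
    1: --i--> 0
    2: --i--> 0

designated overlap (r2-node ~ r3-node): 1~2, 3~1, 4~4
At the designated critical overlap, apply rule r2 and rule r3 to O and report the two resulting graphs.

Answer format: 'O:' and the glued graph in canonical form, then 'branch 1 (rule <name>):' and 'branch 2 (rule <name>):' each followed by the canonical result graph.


O:
nodes: 0:q2, 1:s, 2:s, 3:s, 4:dot, 5:q3, 6:dot
edges: (0,2,o); (0,3,o); (1,0,i); (1,5,i); (3,5,i); (4,1,hold); (6,3,hold)
branch 1 (rule r2):
nodes: 0:q2, 1:s, 2:s, 3:s, 5:q3, 6:dot, 7:dot, 8:dot
edges: (0,2,o); (0,3,o); (1,0,i); (1,5,i); (3,5,i); (6,3,hold); (7,2,hold); (8,3,hold)
branch 2 (rule r3):
nodes: 0:q2, 1:s, 2:s, 3:s, 5:q3
edges: (0,2,o); (0,3,o); (1,0,i); (1,5,i); (3,5,i)


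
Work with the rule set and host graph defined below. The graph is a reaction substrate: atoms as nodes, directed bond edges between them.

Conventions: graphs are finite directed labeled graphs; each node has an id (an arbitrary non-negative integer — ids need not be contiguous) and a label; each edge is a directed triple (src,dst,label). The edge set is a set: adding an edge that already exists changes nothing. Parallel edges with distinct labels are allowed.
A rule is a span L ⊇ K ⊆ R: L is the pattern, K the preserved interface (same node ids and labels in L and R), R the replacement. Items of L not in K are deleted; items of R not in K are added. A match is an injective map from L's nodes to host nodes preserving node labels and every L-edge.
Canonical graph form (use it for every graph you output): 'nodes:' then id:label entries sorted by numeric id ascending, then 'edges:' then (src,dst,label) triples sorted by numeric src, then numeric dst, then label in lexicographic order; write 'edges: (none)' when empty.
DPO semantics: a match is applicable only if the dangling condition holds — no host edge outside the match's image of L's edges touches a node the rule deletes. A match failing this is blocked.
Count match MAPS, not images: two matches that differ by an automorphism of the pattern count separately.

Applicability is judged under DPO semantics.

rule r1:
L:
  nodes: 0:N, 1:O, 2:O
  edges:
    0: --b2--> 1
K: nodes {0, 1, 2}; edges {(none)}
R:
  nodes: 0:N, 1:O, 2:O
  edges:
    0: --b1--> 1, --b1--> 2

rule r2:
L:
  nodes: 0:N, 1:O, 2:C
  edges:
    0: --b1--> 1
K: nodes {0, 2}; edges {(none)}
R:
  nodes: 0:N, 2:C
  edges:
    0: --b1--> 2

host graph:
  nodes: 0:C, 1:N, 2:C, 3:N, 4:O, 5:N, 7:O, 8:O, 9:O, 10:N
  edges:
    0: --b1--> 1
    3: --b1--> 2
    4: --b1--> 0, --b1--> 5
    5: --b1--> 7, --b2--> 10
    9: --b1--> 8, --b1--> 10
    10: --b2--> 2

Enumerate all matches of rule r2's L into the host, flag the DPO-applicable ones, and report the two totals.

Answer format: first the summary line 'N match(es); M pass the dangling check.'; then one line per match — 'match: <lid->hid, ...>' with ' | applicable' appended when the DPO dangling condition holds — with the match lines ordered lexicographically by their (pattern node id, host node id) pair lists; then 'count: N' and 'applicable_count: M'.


2 match(es); 2 pass the dangling check.
match: 0->5, 1->7, 2->0 | applicable
match: 0->5, 1->7, 2->2 | applicable
count: 2
applicable_count: 2


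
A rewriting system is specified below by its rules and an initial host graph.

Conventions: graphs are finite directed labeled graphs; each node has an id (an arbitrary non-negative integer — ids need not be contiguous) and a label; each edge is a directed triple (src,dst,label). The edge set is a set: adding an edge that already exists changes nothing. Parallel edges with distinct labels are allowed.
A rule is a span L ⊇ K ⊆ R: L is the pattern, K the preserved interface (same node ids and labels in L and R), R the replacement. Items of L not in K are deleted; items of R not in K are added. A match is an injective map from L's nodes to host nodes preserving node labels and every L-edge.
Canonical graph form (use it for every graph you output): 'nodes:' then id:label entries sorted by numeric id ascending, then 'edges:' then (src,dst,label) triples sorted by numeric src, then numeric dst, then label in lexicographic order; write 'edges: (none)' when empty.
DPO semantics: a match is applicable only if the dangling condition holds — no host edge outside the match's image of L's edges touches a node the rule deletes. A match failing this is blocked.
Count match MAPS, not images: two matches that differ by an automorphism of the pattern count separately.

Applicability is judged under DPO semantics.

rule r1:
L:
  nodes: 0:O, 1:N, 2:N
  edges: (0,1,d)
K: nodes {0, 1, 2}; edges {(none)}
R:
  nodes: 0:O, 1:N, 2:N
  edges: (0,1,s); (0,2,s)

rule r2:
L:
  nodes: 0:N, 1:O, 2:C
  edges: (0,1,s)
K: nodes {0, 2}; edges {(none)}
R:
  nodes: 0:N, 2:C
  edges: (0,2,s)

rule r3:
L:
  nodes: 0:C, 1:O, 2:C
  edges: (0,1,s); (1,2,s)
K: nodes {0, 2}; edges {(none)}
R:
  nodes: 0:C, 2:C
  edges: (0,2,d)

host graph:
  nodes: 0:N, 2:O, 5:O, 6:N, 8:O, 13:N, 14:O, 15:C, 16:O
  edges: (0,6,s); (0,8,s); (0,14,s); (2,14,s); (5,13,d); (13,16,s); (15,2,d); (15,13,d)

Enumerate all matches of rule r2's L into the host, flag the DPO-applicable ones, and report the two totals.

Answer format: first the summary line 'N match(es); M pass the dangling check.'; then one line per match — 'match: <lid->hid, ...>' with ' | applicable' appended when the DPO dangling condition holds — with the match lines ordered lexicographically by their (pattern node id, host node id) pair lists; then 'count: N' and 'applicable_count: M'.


3 match(es); 2 pass the dangling check.
match: 0->0, 1->8, 2->15 | applicable
match: 0->0, 1->14, 2->15
match: 0->13, 1->16, 2->15 | applicable
count: 3
applicable_count: 2


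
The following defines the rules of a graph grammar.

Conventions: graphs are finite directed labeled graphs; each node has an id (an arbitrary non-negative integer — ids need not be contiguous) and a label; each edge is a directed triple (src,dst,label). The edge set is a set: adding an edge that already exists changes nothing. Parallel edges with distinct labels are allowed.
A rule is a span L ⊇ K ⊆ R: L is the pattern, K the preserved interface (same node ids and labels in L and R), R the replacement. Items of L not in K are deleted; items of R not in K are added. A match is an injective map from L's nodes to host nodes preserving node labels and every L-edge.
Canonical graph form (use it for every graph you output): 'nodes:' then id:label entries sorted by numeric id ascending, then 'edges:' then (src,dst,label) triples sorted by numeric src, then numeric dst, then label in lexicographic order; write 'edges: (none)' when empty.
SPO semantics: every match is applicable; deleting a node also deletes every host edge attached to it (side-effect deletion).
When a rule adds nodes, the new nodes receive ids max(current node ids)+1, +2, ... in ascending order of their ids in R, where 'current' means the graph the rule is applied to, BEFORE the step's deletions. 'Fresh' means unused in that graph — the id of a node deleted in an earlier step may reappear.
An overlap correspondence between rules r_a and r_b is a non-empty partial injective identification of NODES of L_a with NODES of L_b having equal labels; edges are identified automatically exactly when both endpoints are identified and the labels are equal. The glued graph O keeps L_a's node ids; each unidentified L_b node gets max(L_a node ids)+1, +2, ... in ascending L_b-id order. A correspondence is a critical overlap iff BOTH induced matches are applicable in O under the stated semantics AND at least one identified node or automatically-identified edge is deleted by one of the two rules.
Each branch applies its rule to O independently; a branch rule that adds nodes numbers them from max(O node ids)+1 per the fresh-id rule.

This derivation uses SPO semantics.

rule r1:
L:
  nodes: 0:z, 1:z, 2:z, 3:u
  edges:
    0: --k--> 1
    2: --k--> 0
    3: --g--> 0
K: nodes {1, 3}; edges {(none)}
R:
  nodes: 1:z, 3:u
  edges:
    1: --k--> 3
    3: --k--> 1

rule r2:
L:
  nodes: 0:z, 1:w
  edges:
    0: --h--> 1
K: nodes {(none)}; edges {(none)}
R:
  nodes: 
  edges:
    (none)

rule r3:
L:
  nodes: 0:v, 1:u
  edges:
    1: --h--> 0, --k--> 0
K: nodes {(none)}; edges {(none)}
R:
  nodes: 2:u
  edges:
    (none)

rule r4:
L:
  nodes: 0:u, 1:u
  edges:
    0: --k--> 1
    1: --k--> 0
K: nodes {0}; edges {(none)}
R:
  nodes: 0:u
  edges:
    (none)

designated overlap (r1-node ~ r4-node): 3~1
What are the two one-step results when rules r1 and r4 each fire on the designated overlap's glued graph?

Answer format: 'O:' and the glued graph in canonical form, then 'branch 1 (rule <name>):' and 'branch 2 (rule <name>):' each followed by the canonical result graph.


O:
nodes: 0:z, 1:z, 2:z, 3:u, 4:u
edges: (0,1,k); (2,0,k); (3,0,g); (3,4,k); (4,3,k)
branch 1 (rule r1):
nodes: 1:z, 3:u, 4:u
edges: (1,3,k); (3,1,k); (3,4,k); (4,3,k)
branch 2 (rule r4):
nodes: 0:z, 1:z, 2:z, 4:u
edges: (0,1,k); (2,0,k)


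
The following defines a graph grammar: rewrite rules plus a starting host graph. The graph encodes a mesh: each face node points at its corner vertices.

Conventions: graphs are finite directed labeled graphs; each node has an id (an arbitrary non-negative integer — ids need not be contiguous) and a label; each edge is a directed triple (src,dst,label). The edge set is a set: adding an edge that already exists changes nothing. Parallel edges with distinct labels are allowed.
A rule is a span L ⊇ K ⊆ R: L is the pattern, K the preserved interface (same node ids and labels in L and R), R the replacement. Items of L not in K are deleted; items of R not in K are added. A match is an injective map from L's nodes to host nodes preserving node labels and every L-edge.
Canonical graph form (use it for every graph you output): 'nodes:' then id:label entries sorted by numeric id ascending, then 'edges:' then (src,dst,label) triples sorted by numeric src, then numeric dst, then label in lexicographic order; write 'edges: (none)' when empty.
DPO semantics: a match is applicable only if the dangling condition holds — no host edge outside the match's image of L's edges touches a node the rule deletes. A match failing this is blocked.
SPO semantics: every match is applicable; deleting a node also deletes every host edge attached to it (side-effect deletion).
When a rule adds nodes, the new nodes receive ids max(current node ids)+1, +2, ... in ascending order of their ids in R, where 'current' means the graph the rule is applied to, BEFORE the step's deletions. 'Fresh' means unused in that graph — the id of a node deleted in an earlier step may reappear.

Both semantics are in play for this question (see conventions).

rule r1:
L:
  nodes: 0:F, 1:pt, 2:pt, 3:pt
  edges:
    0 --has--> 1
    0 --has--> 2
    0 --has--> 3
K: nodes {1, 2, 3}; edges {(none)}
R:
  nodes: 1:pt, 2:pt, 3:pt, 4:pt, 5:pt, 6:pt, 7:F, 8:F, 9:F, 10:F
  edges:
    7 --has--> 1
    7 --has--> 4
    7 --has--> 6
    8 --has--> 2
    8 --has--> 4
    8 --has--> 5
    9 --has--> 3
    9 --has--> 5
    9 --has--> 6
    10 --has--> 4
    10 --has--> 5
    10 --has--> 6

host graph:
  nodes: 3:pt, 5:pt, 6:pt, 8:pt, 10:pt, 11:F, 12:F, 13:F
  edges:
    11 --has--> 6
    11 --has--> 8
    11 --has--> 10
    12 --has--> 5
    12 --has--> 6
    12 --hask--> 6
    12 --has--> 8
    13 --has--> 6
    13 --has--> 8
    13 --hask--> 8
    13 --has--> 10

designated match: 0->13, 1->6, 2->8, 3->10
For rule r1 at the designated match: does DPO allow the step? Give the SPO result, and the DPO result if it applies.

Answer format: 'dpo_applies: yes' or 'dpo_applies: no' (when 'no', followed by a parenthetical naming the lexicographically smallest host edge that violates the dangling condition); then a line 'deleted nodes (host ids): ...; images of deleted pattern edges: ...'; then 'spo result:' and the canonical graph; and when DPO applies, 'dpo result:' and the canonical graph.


dpo_applies: no
(the rule deletes node 13, which keeps host edge (13,8,hask) outside the match image — the dangling condition fails, DPO blocks; SPO proceeds and side-deletes such edges)
deleted nodes (host ids): 13; images of deleted pattern edges: (13,6,has); (13,8,has); (13,10,has)
spo result:
nodes: 3:pt, 5:pt, 6:pt, 8:pt, 10:pt, 11:F, 12:F, 14:pt, 15:pt, 16:pt, 17:F, 18:F, 19:F, 20:F
edges: (11,6,has); (11,8,has); (11,10,has); (12,5,has); (12,6,has); (12,6,hask); (12,8,has); (17,6,has); (17,14,has); (17,16,has); (18,8,has); (18,14,has); (18,15,has); (19,10,has); (19,15,has); (19,16,has); (20,14,has); (20,15,has); (20,16,has)


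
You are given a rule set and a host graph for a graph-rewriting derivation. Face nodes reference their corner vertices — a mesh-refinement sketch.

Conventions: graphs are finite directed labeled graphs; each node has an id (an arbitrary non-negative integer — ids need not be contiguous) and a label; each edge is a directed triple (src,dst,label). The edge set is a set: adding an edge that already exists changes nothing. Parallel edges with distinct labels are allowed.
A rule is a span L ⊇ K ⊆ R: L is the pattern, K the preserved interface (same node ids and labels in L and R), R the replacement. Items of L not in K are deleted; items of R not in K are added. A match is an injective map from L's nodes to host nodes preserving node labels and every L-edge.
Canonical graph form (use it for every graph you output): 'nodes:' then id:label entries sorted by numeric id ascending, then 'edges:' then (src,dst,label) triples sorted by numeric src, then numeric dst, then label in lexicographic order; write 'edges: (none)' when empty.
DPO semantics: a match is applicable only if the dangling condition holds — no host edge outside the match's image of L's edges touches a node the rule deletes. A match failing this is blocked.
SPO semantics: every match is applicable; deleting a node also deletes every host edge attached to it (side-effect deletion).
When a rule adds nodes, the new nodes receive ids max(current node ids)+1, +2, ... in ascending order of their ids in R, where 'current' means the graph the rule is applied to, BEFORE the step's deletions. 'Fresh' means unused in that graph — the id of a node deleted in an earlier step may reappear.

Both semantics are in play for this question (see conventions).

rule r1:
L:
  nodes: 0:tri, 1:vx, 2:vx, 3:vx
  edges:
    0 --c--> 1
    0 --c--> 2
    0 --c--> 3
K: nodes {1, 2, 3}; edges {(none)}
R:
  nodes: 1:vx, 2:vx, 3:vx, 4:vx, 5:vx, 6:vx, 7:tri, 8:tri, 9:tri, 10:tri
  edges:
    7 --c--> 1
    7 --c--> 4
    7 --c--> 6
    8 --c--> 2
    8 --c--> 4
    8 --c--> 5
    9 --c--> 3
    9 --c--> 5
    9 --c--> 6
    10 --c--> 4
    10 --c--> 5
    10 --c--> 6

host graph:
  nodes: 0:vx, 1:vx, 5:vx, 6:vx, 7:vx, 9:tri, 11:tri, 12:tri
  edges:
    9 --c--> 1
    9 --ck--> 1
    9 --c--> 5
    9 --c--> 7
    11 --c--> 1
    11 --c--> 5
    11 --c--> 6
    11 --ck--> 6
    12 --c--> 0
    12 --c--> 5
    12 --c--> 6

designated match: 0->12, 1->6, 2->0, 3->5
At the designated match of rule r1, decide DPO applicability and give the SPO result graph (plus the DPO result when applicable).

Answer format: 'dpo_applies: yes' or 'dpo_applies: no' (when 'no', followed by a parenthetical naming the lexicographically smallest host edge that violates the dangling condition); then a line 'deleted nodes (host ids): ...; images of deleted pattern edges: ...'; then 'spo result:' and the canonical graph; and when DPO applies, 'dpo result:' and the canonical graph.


dpo_applies: yes
deleted nodes (host ids): 12; images of deleted pattern edges: (12,0,c); (12,5,c); (12,6,c)
spo result:
nodes: 0:vx, 1:vx, 5:vx, 6:vx, 7:vx, 9:tri, 11:tri, 13:vx, 14:vx, 15:vx, 16:tri, 17:tri, 18:tri, 19:tri
edges: (9,1,c); (9,1,ck); (9,5,c); (9,7,c); (11,1,c); (11,5,c); (11,6,c); (11,6,ck); (16,6,c); (16,13,c); (16,15,c); (17,0,c); (17,13,c); (17,14,c); (18,5,c); (18,14,c); (18,15,c); (19,13,c); (19,14,c); (19,15,c)
dpo result:
nodes: 0:vx, 1:vx, 5:vx, 6:vx, 7:vx, 9:tri, 11:tri, 13:vx, 14:vx, 15:vx, 16:tri, 17:tri, 18:tri, 19:tri
edges: (9,1,c); (9,1,ck); (9,5,c); (9,7,c); (11,1,c); (11,5,c); (11,6,c); (11,6,ck); (16,6,c); (16,13,c); (16,15,c); (17,0,c); (17,13,c); (17,14,c); (18,5,c); (18,14,c); (18,15,c); (19,13,c); (19,14,c); (19,15,c)
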